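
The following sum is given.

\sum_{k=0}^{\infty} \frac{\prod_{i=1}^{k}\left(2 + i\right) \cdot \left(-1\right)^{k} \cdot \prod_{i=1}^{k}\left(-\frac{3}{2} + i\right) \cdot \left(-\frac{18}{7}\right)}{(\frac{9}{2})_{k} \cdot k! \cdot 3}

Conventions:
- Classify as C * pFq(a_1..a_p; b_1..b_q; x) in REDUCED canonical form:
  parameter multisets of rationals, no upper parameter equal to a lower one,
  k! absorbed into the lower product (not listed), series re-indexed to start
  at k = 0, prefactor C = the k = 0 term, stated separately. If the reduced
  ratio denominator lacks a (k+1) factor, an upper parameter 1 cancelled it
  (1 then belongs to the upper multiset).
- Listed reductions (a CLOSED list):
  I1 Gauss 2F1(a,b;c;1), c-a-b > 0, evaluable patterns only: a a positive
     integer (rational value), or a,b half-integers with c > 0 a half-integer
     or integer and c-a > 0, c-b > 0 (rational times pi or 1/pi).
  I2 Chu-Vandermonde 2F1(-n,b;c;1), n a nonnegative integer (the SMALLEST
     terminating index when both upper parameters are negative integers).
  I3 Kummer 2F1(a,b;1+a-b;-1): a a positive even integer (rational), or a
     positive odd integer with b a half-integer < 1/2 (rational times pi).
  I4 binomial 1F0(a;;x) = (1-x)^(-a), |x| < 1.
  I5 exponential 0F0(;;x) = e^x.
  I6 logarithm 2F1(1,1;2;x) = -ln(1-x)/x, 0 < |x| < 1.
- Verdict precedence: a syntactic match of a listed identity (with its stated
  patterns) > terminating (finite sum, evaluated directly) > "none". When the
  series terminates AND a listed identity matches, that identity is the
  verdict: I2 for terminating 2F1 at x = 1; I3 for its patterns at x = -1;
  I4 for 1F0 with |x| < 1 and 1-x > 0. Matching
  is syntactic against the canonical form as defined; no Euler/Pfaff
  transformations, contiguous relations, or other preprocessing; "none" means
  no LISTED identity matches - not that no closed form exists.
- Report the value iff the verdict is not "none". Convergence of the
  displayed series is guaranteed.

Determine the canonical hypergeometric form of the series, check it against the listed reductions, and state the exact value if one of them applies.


x = -1 here; the reduced form reads 2F1, upper {-\frac{1}{2}, 3}, lower {\frac{9}{2}}, C = -\frac{6}{7}. Verdict: this is Kummer (I3) (x = -1; c = \frac{9}{2} equals 1+a-b for upper {-\frac{1}{2}, 3}: listed pattern). Exact value: \left(-\frac{45}{128}\right) \cdot \pi.

First insight: with t_0 = -\frac{6}{7}, the running product (prefactor -6/7) telescopes to a rising factorial.
Consecutive-term ratio: r(k) = -1 * (k-\frac{1}{2}) (k+3) / [(k+\frac{9}{2}) (k+1)] - rational in k, leading ratio -1; with t_0 = -\frac{6}{7}, classification follows.


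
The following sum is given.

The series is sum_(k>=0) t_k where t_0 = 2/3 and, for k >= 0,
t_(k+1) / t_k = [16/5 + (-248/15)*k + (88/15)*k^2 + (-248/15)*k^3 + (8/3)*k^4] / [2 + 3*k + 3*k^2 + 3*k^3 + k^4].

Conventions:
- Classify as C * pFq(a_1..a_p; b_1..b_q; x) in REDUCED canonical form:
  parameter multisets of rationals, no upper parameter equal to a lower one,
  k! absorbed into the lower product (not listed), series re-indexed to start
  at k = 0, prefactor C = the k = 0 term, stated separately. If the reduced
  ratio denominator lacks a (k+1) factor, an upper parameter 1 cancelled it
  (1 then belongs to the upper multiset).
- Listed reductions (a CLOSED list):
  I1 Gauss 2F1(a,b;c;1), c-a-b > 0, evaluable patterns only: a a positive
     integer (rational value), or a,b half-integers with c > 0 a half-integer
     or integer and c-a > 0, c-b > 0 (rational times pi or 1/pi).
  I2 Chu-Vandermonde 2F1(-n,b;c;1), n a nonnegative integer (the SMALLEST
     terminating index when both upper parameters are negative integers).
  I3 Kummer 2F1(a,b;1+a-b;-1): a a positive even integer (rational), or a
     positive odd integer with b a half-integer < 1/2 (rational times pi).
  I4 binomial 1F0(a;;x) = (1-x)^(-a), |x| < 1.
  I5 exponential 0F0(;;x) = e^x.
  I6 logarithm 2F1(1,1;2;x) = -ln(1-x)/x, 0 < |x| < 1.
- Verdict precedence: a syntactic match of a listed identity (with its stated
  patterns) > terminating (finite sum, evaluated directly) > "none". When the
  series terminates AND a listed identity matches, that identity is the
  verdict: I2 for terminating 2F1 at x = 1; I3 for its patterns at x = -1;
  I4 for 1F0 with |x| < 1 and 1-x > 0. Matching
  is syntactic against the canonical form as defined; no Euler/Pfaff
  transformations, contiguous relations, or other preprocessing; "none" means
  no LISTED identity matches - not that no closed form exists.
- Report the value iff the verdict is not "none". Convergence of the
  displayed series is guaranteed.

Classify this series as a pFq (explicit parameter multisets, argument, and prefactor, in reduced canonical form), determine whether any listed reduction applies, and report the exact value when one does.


x = 8/3 here; the reduced form reads 2F1, upper {-6, -1/5}, lower {2}, C = 2/3. Verdict: terminating. (-6)_k vanishes past k = 6, leaving a 7-term sum, computed directly. Sum: 60881182/56953125.

The tell: from the first term 2/3: factor the ratio over Q (C = 2/3, x = 8/3): negated roots = parameters.
Term ratio: r(k) = (8/3) * (k-6) (k-1/5) / [(k+2) (k+1)] - rational in k, leading ratio (8/3); with t_0 = 2/3, classification follows.


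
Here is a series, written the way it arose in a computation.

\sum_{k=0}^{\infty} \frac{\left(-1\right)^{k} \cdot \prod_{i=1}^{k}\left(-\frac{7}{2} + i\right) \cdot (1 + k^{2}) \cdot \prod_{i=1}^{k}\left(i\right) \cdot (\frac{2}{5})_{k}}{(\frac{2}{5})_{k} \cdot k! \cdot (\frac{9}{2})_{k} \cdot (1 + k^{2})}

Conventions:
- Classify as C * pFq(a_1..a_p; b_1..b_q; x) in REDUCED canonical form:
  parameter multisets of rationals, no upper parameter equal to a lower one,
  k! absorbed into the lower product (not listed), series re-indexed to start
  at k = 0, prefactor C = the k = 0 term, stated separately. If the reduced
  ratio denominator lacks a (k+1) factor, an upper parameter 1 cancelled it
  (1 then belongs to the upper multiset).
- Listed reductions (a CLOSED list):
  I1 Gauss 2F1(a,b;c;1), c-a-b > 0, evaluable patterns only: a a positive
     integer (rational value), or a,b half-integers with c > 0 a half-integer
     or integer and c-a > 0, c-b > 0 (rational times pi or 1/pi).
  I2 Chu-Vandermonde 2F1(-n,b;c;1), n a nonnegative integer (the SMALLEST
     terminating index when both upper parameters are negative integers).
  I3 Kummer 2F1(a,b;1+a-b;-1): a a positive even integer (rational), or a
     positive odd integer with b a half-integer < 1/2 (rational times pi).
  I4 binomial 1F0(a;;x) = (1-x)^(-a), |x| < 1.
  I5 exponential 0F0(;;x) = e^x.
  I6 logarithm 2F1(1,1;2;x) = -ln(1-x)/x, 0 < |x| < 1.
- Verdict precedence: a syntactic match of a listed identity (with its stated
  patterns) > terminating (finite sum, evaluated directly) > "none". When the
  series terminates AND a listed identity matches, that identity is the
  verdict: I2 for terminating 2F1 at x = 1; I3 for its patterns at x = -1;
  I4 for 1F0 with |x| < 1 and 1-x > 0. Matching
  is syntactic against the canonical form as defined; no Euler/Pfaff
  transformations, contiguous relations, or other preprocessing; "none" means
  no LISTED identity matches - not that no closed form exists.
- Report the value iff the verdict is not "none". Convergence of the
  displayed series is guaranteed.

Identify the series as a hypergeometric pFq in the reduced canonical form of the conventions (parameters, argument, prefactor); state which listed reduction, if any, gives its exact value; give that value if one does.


Classification (C = 1): 2F1 with upper {-\frac{5}{2}, 1}, lower {\frac{9}{2}}, argument x = -1. Verdict: Kummer (I3) matches (x = -1; c = \frac{9}{2} equals 1+a-b for upper {-\frac{5}{2}, 1}: listed pattern). Value: \frac{35}{64} \cdot \pi.

Structural cue: x = -1 and k^2 + 1 divides numerator and denominator alike; C = 1 after cancelling.
Consecutive-term ratio: r(k) = -1 * (k-\frac{5}{2}) (k+1) / [(k+\frac{9}{2}) (k+1)] - poly over poly, x = -1 from leading terms; C = 1 at k = 0.


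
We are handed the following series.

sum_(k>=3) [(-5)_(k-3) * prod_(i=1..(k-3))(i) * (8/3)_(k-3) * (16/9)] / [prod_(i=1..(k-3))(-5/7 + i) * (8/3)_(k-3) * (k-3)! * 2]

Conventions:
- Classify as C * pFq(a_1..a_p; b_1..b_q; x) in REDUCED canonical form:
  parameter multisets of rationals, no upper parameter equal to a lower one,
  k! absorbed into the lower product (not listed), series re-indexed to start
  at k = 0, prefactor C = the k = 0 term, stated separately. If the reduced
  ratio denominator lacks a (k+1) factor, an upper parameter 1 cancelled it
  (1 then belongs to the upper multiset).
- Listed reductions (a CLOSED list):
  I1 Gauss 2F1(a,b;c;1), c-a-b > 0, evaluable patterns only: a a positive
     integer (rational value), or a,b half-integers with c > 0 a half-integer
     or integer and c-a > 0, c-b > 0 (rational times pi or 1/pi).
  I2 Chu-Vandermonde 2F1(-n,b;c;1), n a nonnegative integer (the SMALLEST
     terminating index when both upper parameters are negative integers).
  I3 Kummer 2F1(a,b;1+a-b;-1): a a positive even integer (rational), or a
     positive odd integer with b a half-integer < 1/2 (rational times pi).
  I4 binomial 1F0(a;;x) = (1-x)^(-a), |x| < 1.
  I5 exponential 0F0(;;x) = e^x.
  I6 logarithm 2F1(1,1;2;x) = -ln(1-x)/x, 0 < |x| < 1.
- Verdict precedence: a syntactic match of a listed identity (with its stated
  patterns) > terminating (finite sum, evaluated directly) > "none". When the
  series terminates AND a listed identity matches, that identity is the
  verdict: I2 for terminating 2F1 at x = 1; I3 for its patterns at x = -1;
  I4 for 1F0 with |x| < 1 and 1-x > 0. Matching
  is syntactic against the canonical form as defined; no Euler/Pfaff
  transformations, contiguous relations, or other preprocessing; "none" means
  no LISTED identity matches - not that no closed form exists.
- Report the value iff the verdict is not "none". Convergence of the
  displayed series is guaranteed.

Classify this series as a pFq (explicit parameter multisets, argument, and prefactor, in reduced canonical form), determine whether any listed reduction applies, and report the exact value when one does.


Prefactor 8/9, argument 1: 2F1 with upper {-5, 1} over lower {2/7}. Verdict: Vandermonde's identity (I2) applies (terminating 2F1 at x = 1 with n = 5, b = 1, c = 2/7). Exact value: -4/27.

First insight: t_0 = 8/9 here, and the running product (C = 8/9) telescopes to a rising factorial.
Ratio: r(k) = 1 * (k-5) (k+1) / [(k+2/7) (k+1)] - poly over poly, x = 1 from leading terms; C = 8/9 at k = 0.


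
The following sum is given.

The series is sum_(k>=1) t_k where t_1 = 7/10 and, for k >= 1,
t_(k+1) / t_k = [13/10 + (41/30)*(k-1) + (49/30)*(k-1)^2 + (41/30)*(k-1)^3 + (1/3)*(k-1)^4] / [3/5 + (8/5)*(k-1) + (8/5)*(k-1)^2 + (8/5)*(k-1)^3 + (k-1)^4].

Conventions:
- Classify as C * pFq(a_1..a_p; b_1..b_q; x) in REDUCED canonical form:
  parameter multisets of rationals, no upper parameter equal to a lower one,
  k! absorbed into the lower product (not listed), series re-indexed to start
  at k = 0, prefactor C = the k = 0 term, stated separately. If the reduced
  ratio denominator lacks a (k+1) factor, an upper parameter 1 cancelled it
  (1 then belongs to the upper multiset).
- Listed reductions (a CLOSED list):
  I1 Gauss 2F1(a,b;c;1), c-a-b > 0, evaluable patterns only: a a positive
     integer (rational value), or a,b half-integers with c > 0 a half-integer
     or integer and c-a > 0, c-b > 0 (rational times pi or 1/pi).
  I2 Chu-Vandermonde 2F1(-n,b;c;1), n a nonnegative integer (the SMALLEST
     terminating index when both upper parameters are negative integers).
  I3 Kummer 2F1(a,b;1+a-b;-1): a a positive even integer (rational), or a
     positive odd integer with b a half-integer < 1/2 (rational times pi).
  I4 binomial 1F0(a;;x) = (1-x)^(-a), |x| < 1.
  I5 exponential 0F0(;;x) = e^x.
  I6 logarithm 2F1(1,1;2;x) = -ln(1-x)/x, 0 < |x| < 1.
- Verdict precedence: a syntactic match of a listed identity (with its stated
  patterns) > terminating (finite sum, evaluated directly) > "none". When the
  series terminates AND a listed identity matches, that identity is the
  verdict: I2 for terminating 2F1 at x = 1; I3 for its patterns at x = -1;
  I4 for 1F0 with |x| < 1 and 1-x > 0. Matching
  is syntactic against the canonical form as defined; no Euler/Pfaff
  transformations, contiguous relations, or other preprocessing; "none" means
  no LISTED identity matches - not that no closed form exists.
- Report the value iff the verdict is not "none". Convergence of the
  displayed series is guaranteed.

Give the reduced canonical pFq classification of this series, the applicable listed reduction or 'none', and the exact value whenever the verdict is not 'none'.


First insight: t_0 being 7/10, cancel k^2 + 1 from the displayed ratio first; then prefactor 7/10.
Consecutive-term ratio: r(k) = (1/3) * (k+3/2) (k+13/5) / [(k+3/5) (k+1)] - rational in k. x = (1/3); t_0 = 7/10; negate the roots.

The series (x = 1/3) is 2F1: upper {3/2, 13/5}, lower {3/5}, prefactor 7/10. Verdict: none here - no I1-I6 shape fits x = 1/3 with lower {3/5}.


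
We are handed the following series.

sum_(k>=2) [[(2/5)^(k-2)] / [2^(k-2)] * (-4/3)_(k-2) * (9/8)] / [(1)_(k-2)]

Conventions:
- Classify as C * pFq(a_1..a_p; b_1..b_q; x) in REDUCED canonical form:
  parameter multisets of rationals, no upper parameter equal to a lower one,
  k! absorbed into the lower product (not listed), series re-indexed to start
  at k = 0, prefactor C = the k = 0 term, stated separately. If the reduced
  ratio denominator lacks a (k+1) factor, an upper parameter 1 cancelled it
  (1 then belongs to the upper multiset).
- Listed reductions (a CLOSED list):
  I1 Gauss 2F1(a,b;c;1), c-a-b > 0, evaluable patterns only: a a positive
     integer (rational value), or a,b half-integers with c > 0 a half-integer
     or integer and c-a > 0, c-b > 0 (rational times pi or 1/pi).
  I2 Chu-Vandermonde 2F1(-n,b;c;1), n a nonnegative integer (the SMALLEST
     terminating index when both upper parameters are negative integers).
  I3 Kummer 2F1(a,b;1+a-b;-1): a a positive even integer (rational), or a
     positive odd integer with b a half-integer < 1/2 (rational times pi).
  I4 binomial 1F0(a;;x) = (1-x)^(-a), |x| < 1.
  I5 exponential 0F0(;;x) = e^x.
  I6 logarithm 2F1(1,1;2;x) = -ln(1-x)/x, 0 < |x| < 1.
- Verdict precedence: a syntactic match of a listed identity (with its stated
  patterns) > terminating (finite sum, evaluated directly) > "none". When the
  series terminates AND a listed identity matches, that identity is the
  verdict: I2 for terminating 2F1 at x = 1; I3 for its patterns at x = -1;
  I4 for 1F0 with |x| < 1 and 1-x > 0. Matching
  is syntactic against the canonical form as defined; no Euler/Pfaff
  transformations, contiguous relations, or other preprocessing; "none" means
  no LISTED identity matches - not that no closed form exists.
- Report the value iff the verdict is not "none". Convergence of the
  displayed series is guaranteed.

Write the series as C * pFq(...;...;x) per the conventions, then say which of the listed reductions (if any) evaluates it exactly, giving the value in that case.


Reduced: x = 1/5, 1F0, upper = {-4/3}, lower = {-}, C = 9/8. Verdict (x = 1/5): binomial (I4) applies (the 1F0 binomial series: exponent 4/3, x = 1/5). Exact value: (9/8) * (4/5)^(4/3).

Structural cue: t_0 being 9/8, the two k-th powers (prefactor 9/8) combine into one argument.
Term ratio: r(k) = (1/5) * (k-4/3) / [(k+1)] - rational; roots negated = parameters, x = (1/5), C = 9/8.


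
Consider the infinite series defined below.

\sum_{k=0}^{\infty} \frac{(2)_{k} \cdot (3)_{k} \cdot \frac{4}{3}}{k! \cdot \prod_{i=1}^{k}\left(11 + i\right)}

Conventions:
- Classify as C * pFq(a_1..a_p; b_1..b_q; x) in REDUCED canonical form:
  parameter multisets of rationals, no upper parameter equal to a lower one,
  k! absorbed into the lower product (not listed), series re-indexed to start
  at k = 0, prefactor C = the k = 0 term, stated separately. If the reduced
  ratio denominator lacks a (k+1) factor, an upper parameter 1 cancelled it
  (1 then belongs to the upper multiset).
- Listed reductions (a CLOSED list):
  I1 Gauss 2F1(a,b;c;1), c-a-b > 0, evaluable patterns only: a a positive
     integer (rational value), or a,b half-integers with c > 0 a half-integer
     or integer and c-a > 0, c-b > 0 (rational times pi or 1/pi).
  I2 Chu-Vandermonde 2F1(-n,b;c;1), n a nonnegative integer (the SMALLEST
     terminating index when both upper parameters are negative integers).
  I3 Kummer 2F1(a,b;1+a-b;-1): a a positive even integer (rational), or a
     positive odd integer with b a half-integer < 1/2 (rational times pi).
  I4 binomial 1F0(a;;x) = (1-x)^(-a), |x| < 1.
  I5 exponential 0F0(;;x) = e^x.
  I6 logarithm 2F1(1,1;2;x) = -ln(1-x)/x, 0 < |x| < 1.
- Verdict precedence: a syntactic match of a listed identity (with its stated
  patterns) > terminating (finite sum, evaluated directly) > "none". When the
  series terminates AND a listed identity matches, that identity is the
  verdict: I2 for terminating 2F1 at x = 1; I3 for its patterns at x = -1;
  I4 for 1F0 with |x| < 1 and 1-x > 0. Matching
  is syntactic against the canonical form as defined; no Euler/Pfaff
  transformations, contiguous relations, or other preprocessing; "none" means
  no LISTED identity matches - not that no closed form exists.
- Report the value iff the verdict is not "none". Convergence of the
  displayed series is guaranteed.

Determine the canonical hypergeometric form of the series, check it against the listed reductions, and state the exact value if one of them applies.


Classification (C = \frac{4}{3}): 2F1 with upper {2, 3}, lower {12}, argument x = 1. Verdict: the Gauss summation I1 applies (x = 1: the Gamma ratio telescopes since c-a-b = 7 > 0 and a = 2 in Z>0). Its exact value is \frac{55}{21}.

The tell: with t_0 = \frac{4}{3}, the lower running product (C = 4/3, x = 1) is a rising factorial.
Step ratio: r(k) = 1 * (k+2) (k+3) / [(k+12) (k+1)] ; factor over Q: parameters, x = 1, and C = \frac{4}{3}.


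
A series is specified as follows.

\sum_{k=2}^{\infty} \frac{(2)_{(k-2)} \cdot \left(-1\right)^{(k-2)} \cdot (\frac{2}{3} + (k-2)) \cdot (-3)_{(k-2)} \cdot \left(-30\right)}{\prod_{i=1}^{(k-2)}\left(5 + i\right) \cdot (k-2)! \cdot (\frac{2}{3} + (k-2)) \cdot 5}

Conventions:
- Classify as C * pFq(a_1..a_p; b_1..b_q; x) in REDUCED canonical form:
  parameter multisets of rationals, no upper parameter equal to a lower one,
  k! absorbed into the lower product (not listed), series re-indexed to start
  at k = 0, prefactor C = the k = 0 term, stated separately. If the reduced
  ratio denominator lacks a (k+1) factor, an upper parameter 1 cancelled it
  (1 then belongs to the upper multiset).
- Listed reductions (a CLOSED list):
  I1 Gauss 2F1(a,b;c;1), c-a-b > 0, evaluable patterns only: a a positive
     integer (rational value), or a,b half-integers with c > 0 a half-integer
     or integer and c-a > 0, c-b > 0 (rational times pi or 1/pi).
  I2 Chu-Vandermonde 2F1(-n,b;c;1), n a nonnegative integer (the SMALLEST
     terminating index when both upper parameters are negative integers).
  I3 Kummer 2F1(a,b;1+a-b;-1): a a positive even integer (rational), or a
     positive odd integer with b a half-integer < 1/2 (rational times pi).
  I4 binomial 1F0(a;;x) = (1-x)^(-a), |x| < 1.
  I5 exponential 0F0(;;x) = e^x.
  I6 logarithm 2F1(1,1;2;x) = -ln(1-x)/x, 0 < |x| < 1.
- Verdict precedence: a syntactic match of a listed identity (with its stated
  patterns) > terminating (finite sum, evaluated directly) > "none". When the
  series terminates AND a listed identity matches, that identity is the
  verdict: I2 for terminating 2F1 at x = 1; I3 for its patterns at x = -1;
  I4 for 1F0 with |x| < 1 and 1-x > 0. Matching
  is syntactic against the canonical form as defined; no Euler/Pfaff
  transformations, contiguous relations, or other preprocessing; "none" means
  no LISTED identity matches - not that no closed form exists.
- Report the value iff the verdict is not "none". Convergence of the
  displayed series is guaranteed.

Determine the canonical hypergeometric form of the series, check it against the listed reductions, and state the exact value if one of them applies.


Reduced: x = -1, 2F1, upper = {-3, 2}, lower = {6}, C = -6. Verdict: Kummer (I3) matches (x = -1; c = 6 equals 1+a-b for upper {-3, 2}: listed pattern). Exact value: -15.

Key observation: x = -1 and the constant factors (C = -6) combine into one prefactor.
Adjacent-term ratio: r(k) = -1 * (k-3) (k+2) / [(k+6) (k+1)] - rational in k. x = -1; t_0 = -6; negate the roots.


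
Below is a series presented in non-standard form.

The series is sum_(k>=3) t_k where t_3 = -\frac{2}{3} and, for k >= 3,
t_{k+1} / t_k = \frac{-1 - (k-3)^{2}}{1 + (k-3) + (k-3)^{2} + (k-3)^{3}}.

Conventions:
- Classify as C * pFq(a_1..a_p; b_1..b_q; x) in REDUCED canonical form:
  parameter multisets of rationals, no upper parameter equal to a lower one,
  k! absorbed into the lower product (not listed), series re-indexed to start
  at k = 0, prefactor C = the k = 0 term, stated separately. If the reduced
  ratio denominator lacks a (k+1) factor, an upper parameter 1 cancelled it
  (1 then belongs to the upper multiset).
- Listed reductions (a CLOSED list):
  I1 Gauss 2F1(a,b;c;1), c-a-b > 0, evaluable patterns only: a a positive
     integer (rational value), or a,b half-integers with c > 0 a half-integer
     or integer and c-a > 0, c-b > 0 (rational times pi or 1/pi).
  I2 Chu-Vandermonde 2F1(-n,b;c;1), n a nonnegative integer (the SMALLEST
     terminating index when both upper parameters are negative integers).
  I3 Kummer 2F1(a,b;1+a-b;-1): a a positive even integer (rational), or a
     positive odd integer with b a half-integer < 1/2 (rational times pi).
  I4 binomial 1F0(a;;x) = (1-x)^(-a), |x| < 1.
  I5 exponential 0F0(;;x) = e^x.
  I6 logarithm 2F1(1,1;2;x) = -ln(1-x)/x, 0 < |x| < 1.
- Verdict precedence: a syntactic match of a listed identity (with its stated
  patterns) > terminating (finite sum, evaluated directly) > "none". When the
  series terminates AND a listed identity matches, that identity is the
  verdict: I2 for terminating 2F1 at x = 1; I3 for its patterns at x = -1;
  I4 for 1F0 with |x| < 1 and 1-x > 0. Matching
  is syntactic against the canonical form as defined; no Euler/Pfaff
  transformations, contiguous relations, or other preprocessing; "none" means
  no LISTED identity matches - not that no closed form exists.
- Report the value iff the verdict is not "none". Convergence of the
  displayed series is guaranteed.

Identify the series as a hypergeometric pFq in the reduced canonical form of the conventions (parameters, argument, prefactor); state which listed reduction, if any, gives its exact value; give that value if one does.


The series (x = -1) is 0F0: upper {-}, lower {-}, prefactor -\frac{2}{3}. Verdict: exponential (I5) fires (the 0F0 exponential series at x = -1). Sum: \left(-\frac{2}{3}\right) \cdot e^{-1}.

The tell: with t_0 = -\frac{2}{3}, cancel k^2 + 1 from the displayed ratio first; then C = -2/3, x = -1.
Term ratio: r(k) = -1 * 1 / [(k+1)] ; factor over Q: parameters, x = -1, and C = -\frac{2}{3}.


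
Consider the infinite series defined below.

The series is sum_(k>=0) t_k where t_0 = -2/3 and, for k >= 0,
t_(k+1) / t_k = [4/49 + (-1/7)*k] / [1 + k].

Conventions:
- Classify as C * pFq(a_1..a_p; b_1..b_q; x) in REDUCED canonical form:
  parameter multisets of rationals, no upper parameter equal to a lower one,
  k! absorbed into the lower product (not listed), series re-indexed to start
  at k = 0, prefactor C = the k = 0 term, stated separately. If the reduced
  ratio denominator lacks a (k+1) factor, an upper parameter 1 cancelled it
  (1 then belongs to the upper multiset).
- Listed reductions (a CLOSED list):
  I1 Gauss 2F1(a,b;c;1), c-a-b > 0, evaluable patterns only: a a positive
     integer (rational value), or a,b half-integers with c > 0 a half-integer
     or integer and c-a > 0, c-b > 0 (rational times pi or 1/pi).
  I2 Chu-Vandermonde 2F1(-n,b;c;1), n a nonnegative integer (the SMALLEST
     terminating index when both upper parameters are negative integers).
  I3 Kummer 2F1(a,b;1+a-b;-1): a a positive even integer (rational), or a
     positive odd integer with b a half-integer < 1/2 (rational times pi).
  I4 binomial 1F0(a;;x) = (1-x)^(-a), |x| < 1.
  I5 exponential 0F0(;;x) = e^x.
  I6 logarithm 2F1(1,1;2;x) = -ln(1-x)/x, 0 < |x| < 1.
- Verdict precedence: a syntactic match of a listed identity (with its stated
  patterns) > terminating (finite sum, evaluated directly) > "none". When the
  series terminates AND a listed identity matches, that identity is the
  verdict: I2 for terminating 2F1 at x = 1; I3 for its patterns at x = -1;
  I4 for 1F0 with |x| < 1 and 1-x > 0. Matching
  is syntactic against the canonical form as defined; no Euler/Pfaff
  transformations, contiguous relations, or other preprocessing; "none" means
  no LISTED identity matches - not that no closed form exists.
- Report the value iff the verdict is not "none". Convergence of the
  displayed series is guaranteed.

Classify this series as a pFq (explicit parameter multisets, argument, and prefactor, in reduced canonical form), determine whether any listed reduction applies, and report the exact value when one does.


Key observation: from the first term -2/3: factor the ratio over Q (C = -2/3): negated roots = parameters.
Adjacent-term ratio: r(k) = (-1/7) * (k-4/7) / [(k+1)] ; factor over Q: parameters, x = (-1/7), and C = -2/3.

This is -2/3 * 1F0(-4/7; -; -1/7) in reduced canonical form. Verdict: this is the binomial series (I4) (the 1F0 binomial series: exponent 4/7, x = -1/7). Sum: (-2/3) * (8/7)^(4/7).


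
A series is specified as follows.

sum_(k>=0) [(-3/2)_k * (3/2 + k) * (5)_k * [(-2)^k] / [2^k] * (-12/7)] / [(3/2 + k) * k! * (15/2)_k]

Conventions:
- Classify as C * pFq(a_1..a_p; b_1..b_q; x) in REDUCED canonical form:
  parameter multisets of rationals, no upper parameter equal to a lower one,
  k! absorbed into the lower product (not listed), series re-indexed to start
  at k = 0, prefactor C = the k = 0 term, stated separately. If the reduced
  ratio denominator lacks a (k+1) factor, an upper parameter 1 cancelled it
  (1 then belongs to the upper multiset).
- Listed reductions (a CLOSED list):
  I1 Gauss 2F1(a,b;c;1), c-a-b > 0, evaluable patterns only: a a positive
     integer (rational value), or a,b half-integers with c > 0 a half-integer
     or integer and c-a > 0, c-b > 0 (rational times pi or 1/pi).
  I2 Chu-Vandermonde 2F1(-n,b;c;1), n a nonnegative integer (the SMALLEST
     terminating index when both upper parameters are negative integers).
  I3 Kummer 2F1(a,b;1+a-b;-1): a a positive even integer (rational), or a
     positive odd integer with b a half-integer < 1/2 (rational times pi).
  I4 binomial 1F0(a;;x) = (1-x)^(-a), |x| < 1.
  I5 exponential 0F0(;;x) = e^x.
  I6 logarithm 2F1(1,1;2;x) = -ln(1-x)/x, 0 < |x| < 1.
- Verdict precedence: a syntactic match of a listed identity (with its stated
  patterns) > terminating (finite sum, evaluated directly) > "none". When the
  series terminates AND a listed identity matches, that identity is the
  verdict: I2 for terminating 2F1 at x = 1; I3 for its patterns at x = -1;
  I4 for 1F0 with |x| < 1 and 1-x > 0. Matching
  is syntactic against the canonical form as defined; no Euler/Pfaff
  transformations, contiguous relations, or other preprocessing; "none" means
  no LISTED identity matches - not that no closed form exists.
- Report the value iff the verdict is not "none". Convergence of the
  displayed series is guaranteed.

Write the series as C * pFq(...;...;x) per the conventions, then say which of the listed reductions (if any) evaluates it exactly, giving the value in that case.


First insight: x = (-1) and striking the common factor k + 3/2 reduces the term (C = -12/7).
Step ratio: r(k) = (-1) * (k-3/2) (k+5) / [(k+15/2) (k+1)] ; factor over Q: parameters, x = (-1), and C = -12/7.

x = -1 here; the reduced form reads 2F1, upper {-3/2, 5}, lower {15/2}, C = -12/7. Verdict (x = -1): Kummer (I3) applies (x = -1; c = 15/2 equals 1+a-b for upper {-3/2, 5}: listed pattern). Hence: (-19305/16384) * pi.


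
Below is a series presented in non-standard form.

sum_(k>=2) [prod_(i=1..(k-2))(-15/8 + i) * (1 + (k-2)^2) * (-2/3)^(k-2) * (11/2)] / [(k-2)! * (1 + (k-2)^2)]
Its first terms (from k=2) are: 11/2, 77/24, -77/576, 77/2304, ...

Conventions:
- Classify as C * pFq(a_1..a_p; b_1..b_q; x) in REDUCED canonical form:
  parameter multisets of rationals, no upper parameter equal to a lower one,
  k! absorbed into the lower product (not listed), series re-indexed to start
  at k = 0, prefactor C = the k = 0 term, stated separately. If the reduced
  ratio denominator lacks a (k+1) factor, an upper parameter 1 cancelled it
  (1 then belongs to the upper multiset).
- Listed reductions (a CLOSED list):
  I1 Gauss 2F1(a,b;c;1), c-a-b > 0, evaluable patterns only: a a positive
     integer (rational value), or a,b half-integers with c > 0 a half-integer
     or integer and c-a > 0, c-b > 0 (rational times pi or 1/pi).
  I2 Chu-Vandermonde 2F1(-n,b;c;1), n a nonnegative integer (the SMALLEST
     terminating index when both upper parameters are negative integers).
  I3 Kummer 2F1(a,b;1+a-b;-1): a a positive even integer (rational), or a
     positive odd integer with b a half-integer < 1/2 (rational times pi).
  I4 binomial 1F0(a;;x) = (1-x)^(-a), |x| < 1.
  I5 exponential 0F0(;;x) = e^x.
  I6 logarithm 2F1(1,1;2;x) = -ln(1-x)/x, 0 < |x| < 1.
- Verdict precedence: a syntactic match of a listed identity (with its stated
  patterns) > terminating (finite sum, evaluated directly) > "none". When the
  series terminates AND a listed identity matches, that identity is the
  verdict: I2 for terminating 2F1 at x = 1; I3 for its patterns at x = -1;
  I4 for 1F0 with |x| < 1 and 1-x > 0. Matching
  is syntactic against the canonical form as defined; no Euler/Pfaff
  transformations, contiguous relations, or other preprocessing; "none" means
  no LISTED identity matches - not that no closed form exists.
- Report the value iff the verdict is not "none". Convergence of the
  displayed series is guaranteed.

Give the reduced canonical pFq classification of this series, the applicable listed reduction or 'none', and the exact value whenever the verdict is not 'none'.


Canonical form: C = 11/2 times 1F0 with upper {-7/8}, lower {-}, x = -2/3. Verdict: the binomial series (I4) fires (the 1F0 binomial series: exponent 7/8, x = -2/3). Sum: (11/2) * (5/3)^(7/8).

Key step: from the first term 11/2: k^2 + 1 divides numerator and denominator alike; C = 11/2 after cancelling.
Consecutive-term ratio: r(k) = (-2/3) * (k-7/8) / [(k+1)] - poly over poly, x = (-2/3) from leading terms; C = 11/2 at k = 0.


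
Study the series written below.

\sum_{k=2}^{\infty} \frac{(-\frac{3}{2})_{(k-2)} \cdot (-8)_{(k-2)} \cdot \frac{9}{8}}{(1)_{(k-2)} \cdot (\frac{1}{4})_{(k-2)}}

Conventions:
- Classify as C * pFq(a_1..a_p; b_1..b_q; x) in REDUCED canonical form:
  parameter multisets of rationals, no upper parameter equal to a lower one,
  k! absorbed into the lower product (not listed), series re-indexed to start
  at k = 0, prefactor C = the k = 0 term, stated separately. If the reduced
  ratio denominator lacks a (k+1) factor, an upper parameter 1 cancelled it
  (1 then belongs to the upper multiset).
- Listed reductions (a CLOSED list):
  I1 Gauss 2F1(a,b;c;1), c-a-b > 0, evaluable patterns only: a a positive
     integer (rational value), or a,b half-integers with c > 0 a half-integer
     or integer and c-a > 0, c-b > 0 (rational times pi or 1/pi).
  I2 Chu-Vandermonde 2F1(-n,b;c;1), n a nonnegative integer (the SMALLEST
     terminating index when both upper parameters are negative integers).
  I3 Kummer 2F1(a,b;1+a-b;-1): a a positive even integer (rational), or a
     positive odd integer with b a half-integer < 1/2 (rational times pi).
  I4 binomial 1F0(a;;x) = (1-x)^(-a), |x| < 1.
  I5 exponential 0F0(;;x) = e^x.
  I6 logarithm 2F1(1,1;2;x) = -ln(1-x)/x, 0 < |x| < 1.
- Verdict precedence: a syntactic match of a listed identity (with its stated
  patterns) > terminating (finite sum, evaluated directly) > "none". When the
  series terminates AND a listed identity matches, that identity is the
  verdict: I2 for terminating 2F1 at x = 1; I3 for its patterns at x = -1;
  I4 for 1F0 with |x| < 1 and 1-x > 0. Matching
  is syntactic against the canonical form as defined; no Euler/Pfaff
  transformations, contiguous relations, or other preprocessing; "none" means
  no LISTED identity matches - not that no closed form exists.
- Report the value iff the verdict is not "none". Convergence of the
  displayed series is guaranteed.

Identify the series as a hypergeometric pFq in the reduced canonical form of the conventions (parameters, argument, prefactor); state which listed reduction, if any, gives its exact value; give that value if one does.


Canonical form: C = \frac{9}{8} times 2F1 with upper {-8, -\frac{3}{2}}, lower {\frac{1}{4}}, x = 1. Verdict at x = 1: the Chu-Vandermonde identity I2 matches (terminating 2F1 at x = 1 with n = 8, b = -3/2, c = \frac{1}{4}). Value: \frac{28164213}{256360}.

Key step: with t_0 = \frac{9}{8}, (1)_k (prefactor 9/8) is k! itself.
Step ratio: r(k) = 1 * (k-8) (k-\frac{3}{2}) / [(k+\frac{1}{4}) (k+1)] - rational in k. x = 1; t_0 = \frac{9}{8}; negate the roots.


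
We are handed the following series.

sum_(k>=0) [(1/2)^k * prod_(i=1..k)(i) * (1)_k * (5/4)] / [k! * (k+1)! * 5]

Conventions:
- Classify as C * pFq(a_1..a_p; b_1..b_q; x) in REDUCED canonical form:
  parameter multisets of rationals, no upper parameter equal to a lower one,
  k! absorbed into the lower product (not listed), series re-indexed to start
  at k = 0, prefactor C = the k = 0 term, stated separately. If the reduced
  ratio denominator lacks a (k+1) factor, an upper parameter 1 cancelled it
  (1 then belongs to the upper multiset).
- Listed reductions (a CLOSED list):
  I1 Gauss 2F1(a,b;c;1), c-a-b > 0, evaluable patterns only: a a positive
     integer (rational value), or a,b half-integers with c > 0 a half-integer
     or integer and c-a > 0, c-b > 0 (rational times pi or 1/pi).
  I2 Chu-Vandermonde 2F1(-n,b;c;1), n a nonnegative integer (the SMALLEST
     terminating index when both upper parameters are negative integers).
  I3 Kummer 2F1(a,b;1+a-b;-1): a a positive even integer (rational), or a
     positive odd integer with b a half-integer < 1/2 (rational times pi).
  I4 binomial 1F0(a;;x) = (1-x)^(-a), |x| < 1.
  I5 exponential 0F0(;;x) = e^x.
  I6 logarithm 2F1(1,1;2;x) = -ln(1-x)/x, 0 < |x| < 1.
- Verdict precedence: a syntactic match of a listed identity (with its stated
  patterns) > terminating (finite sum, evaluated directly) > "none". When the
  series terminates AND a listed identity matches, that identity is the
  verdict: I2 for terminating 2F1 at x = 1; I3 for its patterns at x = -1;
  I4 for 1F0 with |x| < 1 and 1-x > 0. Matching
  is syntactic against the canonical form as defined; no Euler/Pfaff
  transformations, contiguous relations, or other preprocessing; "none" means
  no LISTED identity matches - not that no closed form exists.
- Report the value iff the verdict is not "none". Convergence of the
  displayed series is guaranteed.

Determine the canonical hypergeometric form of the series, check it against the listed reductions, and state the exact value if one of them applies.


Reduced: x = 1/2, 2F1, upper = {1, 1}, lower = {2}, C = 1/4. Verdict at x = 1/2: the logarithmic series (I6) matches (the logarithm: parameters (1,1;2), x = 1/2). Hence: (-1/2) * ln(1/2).

The tell: with t_0 = 1/4, the running product (prefactor 1/4) telescopes to a rising factorial.
Ratio: r(k) = (1/2) * (k+1) (k+1) / [(k+2) (k+1)] - rational in k, leading ratio (1/2); with t_0 = 1/4, classification follows.


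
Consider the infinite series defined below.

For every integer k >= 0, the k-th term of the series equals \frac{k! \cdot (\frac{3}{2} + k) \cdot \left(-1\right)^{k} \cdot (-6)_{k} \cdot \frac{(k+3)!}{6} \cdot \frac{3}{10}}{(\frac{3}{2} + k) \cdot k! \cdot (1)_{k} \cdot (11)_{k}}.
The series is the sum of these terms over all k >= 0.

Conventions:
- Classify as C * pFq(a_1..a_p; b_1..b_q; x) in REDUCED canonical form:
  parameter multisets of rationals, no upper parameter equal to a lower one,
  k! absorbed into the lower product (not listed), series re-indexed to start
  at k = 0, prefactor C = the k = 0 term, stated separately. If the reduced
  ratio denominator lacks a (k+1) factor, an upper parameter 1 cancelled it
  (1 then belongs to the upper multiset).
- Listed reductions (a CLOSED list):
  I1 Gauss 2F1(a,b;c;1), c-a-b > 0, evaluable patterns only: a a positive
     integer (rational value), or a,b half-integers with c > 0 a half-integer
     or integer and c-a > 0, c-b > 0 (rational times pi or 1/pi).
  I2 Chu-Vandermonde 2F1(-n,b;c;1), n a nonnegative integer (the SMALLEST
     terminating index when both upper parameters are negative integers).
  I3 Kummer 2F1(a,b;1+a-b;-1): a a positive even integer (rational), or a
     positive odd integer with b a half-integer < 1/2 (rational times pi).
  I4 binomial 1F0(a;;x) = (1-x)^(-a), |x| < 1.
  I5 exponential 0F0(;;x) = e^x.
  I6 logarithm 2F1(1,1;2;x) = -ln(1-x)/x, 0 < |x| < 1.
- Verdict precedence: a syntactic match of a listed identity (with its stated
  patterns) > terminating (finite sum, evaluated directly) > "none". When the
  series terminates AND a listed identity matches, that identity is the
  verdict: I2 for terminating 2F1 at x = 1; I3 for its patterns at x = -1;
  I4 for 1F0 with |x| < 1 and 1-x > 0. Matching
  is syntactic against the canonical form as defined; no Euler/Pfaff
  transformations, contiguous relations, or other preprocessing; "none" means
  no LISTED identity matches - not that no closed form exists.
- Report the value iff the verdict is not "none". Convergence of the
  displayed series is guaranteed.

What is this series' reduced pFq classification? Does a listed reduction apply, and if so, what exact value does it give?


Canonical form: C = \frac{3}{10} times 2F1 with upper {-6, 4}, lower {11}, x = -1. Verdict: Kummer (I3) matches (x = -1; c = 11 equals 1+a-b for upper {-6, 4}: listed pattern). Exact value: \frac{9}{4}.

Key observation: x = -1 and the factorial ratio (C = 3/10) (k+a-1)!/(a-1)! is a rising factorial (a)_k.
Step ratio: r(k) = -1 * (k-6) (k+4) / [(k+11) (k+1)] - rational in k, leading ratio -1; with t_0 = \frac{3}{10}, classification follows.


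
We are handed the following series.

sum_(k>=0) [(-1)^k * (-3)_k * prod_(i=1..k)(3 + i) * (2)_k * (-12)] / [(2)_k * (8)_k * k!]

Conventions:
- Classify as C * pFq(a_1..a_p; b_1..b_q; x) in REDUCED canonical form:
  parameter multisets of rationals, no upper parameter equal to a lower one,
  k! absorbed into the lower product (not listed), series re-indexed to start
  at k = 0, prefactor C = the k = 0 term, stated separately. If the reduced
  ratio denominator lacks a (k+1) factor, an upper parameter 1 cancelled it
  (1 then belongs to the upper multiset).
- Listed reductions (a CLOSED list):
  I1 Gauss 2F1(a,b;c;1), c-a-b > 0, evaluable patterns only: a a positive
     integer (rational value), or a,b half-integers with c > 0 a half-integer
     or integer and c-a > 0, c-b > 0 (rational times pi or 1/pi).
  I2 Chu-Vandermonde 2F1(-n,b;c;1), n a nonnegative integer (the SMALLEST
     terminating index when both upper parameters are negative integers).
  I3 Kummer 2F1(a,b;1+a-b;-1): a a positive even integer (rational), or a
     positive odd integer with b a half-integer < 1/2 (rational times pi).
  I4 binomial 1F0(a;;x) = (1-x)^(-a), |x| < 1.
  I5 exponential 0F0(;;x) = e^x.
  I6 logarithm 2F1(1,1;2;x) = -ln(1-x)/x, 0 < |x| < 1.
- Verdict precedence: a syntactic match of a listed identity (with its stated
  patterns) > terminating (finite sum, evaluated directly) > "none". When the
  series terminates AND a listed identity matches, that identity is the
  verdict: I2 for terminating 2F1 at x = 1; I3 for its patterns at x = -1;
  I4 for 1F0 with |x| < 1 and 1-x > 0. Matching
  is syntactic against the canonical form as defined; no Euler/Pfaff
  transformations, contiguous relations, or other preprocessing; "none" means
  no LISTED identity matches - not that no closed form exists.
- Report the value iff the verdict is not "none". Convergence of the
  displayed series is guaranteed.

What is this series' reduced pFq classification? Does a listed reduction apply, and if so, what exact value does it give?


At argument -1: a 2F1 with upper {-3, 4}, lower {8}, scaled by C = -12. Verdict: Kummer (I3) fires (x = -1; c = 8 equals 1+a-b for upper {-3, 4}: listed pattern). Its exact value is -42.

The tell: from the first term -12: the running product (C = -12, x = -1) telescopes to a rising factorial.
Term ratio: r(k) = (-1) * (k-3) (k+4) / [(k+8) (k+1)] ; factor over Q: parameters, x = (-1), and C = -12.
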